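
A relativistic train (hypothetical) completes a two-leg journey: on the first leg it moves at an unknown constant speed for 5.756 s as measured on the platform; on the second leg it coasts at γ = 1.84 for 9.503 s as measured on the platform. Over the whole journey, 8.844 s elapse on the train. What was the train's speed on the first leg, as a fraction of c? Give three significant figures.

β = 0.769

Leg 1: speed unknown; τ_1 = 5.756/γ_1.
Leg 2: γ = 1.84; τ_2 = 9.503/1.840 = 5.165 s.
Total proper time: τ_1 + 5.165 = 8.844, so τ_1 = 8.844 − 5.165 = 3.679 s.
γ_1 = 5.756/3.679 = 1.564; β = √(1 − 1/γ²) = √0.5914.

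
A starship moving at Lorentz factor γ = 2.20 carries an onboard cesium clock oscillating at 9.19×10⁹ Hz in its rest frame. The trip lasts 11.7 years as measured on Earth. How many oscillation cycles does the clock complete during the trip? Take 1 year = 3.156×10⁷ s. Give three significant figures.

γ = 2.20
The oscillator's own cycle count is N = f × τ where τ is the proper time on the ship. τ = Δt/γ = 11.7/2.200 = 5.318 years = 1.678×10⁸ s.
N = 9.19×10⁹ × 1.678×10⁸ = 1.542×10¹⁸.

N = 1.54×10¹⁸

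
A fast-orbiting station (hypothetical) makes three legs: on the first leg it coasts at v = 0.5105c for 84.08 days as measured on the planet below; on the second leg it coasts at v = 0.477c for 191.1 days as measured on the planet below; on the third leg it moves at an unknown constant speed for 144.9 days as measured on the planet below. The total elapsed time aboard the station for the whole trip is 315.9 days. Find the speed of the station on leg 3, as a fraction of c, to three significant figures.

β = 0.853

Leg 1: γ = 1/√(1 − 0.5105²) = 1/√0.7394 = 1.163; τ_1 = 84.08/1.163 = 72.30 days.
Leg 2: γ = 1/√(1 − 0.477²) = 1/√0.7725 = 1.138; τ_2 = 191.1/1.138 = 168.0 days.
Leg 3: speed unknown; τ_3 = 144.9/γ_3.
Total proper time: 72.30 + 168.0 + τ_3 = 315.9, so τ_3 = 315.9 − 240.3 = 75.64 days.
γ_3 = 144.9/75.64 = 1.916; β = √(1 − 1/γ²) = √0.7275.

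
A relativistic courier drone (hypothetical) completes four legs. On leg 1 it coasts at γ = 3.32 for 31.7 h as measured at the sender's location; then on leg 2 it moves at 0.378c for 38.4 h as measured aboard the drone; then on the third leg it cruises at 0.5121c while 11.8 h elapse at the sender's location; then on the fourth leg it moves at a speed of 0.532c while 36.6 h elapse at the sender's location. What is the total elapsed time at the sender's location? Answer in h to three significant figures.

Leg 1: 31.7 h is already measured at the sender's location.
Leg 2: γ = 1/√(1 − 0.378²) = 1/√0.8571 = 1.080; Δt_2 = 1.080 × 38.4 = 41.48 h.
Leg 3: 11.8 h is already measured at the sender's location.
Leg 4: 36.6 h is already measured at the sender's location.
Total: 31.70 + 41.48 + 11.80 + 36.60 h.

Δt = 122 h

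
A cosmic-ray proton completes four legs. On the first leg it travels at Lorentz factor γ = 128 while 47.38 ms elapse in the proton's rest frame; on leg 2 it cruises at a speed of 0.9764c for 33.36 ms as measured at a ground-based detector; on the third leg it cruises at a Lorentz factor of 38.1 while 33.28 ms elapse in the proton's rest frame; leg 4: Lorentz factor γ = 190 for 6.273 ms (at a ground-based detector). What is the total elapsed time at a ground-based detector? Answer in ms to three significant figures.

Δt = 7370 ms

Leg 1: γ = 128; Δt_1 = 128.0 × 47.38 = 6065 ms.
Leg 2: 33.36 ms is already measured at a ground-based detector.
Leg 3: γ = 38.1; Δt_3 = 38.10 × 33.28 = 1268 ms.
Leg 4: 6.273 ms is already measured at a ground-based detector.
Total: 6065 + 33.36 + 1268 + 6.273 ms.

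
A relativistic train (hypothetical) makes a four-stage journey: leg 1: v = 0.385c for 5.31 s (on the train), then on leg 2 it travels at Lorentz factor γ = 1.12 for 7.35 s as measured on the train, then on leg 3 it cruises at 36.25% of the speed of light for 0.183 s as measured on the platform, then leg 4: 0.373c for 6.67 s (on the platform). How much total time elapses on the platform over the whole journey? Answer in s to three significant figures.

Leg 1: γ = 1/√(1 − 0.385²) = 1/√0.8518 = 1.084; Δt_1 = 1.084 × 5.31 = 5.753 s.
Leg 2: γ = 1.12; Δt_2 = 1.120 × 7.35 = 8.232 s.
Leg 3: 0.183 s is already measured on the platform.
Leg 4: 6.67 s is already measured on the platform.
Total: 5.753 + 8.232 + 0.1830 + 6.670 s.

Δt = 20.8 s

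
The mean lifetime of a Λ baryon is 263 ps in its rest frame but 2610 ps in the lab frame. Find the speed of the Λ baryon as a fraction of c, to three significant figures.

v = 0.995c

γ = Δt/τ₀ = 2610/263 = 9.924
β = √(1 − 1/γ²) = √(1 − 0.01015) = √0.9898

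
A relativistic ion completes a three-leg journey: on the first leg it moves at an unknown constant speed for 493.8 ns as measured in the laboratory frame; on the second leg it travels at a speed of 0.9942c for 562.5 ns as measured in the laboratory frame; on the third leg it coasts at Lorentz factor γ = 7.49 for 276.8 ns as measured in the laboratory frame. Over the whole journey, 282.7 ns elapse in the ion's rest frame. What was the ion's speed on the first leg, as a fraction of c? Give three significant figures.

β = 0.927

Leg 1: speed unknown; τ_1 = 493.8/γ_1.
Leg 2: γ = 1/√(1 − 0.9942²) = 1/√0.01157 = 9.298; τ_2 = 562.5/9.298 = 60.50 ns.
Leg 3: γ = 7.49; τ_3 = 276.8/7.490 = 36.96 ns.
Total proper time: τ_1 + 60.50 + 36.96 = 282.7, so τ_1 = 282.7 − 97.45 = 185.2 ns.
γ_1 = 493.8/185.2 = 2.666; β = √(1 − 1/γ²) = √0.8593.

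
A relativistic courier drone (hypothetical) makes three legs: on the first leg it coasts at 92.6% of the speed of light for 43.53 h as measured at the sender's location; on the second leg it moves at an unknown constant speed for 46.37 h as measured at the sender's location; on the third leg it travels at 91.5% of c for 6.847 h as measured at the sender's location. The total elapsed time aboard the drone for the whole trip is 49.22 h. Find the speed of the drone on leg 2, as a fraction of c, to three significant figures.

β = 0.762

Leg 1: β = 0.926; γ = 1/√(1 − 0.926²) = 1/√0.1425 = 2.649; τ_1 = 43.53/2.649 = 16.43 h.
Leg 2: speed unknown; τ_2 = 46.37/γ_2.
Leg 3: β = 0.915; γ = 1/√(1 − 0.915²) = 1/√0.1628 = 2.479; τ_3 = 6.847/2.479 = 2.762 h.
Total proper time: 16.43 + τ_2 + 2.762 = 49.22, so τ_2 = 49.22 − 19.20 = 30.02 h.
γ_2 = 46.37/30.02 = 1.544; β = √(1 − 1/γ²) = √0.5808.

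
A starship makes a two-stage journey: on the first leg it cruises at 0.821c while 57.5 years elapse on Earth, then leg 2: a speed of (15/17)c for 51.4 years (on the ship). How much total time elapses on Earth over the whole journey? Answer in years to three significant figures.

Leg 1: 57.5 years is already measured on Earth.
Leg 2: γ = 1/√(1 − (15/17)²) = 17/8 = 2.125; Δt_2 = 2.125 × 51.4 = 109.2 years.
Total: 57.50 + 109.2 years.

Δt = 167 years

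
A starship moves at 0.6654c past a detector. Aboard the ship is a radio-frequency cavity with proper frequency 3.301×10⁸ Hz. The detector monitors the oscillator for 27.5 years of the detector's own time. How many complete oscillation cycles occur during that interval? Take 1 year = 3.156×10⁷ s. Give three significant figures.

N = 2.14×10¹⁷

γ = 1/√(1 − 0.6654²) = 1/√0.5572 = 1.340
During 27.5 years of lab time, the oscillator's proper time advances by τ = Δt/γ = 27.5/1.340 = 20.53 years = 6.479×10⁸ s.
N = f × τ = 3.301×10⁸ × 6.479×10⁸ = 2.139×10¹⁷.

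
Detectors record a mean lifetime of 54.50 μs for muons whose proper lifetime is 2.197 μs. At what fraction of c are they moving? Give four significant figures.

β = 0.9992

γ = Δt/τ₀ = 54.50/2.197 = 24.81
β = √(1 − 1/γ²) = √(1 − 0.001625) = √0.9984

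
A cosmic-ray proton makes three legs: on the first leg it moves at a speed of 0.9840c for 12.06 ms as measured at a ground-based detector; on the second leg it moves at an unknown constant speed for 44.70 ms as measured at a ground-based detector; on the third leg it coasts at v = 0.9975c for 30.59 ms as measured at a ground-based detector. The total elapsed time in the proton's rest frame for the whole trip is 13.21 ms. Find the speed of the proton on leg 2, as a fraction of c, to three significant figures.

Leg 1: γ = 1/√(1 − 0.9840²) = 1/√0.03174 = 5.613; τ_1 = 12.06/5.613 = 2.149 ms.
Leg 2: speed unknown; τ_2 = 44.70/γ_2.
Leg 3: γ = 1/√(1 − 0.9975²) = 1/√0.004994 = 14.15; τ_3 = 30.59/14.15 = 2.162 ms.
Total proper time: 2.149 + τ_2 + 2.162 = 13.21, so τ_2 = 13.21 − 4.310 = 8.900 ms.
γ_2 = 44.70/8.900 = 5.023; β = √(1 − 1/γ²) = √0.9604.

β = 0.980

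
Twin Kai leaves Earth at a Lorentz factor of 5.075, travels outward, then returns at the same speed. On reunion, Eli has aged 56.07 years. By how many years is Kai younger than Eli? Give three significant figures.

Δt − τ = 45.0 years

γ = 5.075
Kai's elapsed proper time: τ = 56.07/5.075 = 11.05 years.
Age gap = Δt − τ = 56.07 − 11.05 years.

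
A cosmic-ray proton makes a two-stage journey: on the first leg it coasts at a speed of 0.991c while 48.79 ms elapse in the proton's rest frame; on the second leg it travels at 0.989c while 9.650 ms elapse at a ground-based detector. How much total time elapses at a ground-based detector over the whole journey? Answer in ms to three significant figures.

Δt = 374 ms

Leg 1: γ = 1/√(1 − 0.991²) = 1/√0.01792 = 7.470; Δt_1 = 7.470 × 48.79 = 364.5 ms.
Leg 2: 9.650 ms is already measured at a ground-based detector.
Total: 364.5 + 9.650 ms.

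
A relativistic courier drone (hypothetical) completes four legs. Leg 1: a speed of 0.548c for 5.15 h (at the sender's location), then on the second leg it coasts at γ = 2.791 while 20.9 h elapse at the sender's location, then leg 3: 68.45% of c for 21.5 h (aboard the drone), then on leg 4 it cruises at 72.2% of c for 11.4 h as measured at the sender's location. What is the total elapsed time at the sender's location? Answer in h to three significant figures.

Δt = 66.9 h

Leg 1: 5.15 h is already measured at the sender's location.
Leg 2: 20.9 h is already measured at the sender's location.
Leg 3: β = 0.6845; γ = 1/√(1 − 0.6845²) = 1/√0.5315 = 1.372; Δt_3 = 1.372 × 21.5 = 29.49 h.
Leg 4: 11.4 h is already measured at the sender's location.
Total: 5.150 + 20.90 + 29.49 + 11.40 h.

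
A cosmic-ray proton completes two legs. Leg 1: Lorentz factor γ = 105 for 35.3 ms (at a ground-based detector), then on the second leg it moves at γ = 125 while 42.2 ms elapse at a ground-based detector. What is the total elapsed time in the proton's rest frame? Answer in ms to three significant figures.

τ = 0.674 ms

Leg 1: γ = 105; τ_1 = 35.3/105.0 = 0.3362 ms.
Leg 2: γ = 125; τ_2 = 42.2/125.0 = 0.3376 ms.
Total: 0.3362 + 0.3376 ms.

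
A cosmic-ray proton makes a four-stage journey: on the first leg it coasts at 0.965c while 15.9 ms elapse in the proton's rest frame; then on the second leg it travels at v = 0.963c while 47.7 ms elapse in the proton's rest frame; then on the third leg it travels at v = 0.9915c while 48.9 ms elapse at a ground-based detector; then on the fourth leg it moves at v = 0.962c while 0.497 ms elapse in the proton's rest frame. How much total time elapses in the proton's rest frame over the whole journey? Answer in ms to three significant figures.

Leg 1: 15.9 ms is already measured in the proton's rest frame.
Leg 2: 47.7 ms is already measured in the proton's rest frame.
Leg 3: γ = 1/√(1 − 0.9915²) = 1/√0.01693 = 7.686; τ_3 = 48.9/7.686 = 6.362 ms.
Leg 4: 0.497 ms is already measured in the proton's rest frame.
Total: 15.90 + 47.70 + 6.362 + 0.4970 ms.

τ = 70.5 ms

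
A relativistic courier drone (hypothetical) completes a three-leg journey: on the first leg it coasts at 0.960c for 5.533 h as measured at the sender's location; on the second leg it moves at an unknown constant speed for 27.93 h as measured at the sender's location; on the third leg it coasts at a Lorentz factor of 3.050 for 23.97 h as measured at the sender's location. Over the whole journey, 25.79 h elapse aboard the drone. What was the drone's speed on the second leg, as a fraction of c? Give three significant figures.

β = 0.810

Leg 1: γ = 1/√(1 − 0.960²) = 25/7 ≈ 3.571; τ_1 = 5.533/3.571 = 1.549 h.
Leg 2: speed unknown; τ_2 = 27.93/γ_2.
Leg 3: γ = 3.050; τ_3 = 23.97/3.050 = 7.859 h.
Total proper time: 1.549 + τ_2 + 7.859 = 25.79, so τ_2 = 25.79 − 9.408 = 16.38 h.
γ_2 = 27.93/16.38 = 1.705; β = √(1 − 1/γ²) = √0.6560.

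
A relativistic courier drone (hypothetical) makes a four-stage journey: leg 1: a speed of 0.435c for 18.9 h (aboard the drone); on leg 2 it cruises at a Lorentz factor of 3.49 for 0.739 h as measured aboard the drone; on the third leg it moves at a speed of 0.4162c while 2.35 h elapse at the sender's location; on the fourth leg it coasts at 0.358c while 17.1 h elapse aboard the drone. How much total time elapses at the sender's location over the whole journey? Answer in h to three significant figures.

Leg 1: γ = 1/√(1 − 0.435²) = 1/√0.8108 = 1.111; Δt_1 = 1.111 × 18.9 = 20.99 h.
Leg 2: γ = 3.49; Δt_2 = 3.490 × 0.739 = 2.579 h.
Leg 3: 2.35 h is already measured at the sender's location.
Leg 4: γ = 1/√(1 − 0.358²) = 1/√0.8718 = 1.071; Δt_4 = 1.071 × 17.1 = 18.31 h.
Total: 20.99 + 2.579 + 2.350 + 18.31 h.

Δt = 44.2 h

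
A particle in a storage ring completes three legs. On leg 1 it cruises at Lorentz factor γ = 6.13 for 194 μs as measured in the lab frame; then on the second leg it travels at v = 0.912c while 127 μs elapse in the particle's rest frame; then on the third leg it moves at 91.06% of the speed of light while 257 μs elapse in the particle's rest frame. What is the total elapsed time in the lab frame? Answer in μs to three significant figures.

Δt = 1130 μs

Leg 1: 194 μs is already measured in the lab frame.
Leg 2: γ = 1/√(1 − 0.912²) = 1/√0.1683 = 2.438; Δt_2 = 2.438 × 127 = 309.6 μs.
Leg 3: β = 0.9106; γ = 1/√(1 − 0.9106²) = 1/√0.1708 = 2.420; Δt_3 = 2.420 × 257 = 621.8 μs.
Total: 194.0 + 309.6 + 621.8 μs.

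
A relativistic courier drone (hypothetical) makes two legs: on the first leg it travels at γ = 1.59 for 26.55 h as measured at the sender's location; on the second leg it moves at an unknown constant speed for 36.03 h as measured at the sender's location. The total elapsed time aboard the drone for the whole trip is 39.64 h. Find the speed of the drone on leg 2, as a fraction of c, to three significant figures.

Leg 1: γ = 1.59; τ_1 = 26.55/1.590 = 16.70 h.
Leg 2: speed unknown; τ_2 = 36.03/γ_2.
Total proper time: 16.70 + τ_2 = 39.64, so τ_2 = 39.64 − 16.70 = 22.94 h.
γ_2 = 36.03/22.94 = 1.570; β = √(1 − 1/γ²) = √0.5946.

β = 0.771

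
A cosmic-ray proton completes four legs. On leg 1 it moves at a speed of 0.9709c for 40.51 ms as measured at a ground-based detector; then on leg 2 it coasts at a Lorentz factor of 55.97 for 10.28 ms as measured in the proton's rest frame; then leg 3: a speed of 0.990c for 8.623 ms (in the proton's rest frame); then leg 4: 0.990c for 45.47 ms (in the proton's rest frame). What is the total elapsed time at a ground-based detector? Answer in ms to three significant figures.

Leg 1: 40.51 ms is already measured at a ground-based detector.
Leg 2: γ = 55.97; Δt_2 = 55.97 × 10.28 = 575.4 ms.
Leg 3: γ = 1/√(1 − 0.990²) = 1/√0.01990 = 7.089; Δt_3 = 7.089 × 8.623 = 61.13 ms.
Leg 4: γ = 1/√(1 − 0.990²) = 1/√0.01990 = 7.089; Δt_4 = 7.089 × 45.47 = 322.3 ms.
Total: 40.51 + 575.4 + 61.13 + 322.3 ms.

Δt = 999 ms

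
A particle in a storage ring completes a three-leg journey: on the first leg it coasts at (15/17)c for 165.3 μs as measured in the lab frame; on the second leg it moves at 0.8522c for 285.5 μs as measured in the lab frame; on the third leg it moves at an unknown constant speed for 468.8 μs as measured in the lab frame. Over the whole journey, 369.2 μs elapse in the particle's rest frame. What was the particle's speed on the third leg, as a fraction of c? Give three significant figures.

β = 0.953

Leg 1: γ = 1/√(1 − (15/17)²) = 17/8 = 2.125; τ_1 = 165.3/2.125 = 77.79 μs.
Leg 2: γ = 1/√(1 − 0.8522²) = 1/√0.2738 = 1.911; τ_2 = 285.5/1.911 = 149.4 μs.
Leg 3: speed unknown; τ_3 = 468.8/γ_3.
Total proper time: 77.79 + 149.4 + τ_3 = 369.2, so τ_3 = 369.2 − 227.2 = 142.0 μs.
γ_3 = 468.8/142.0 = 3.301; β = √(1 − 1/γ²) = √0.9082.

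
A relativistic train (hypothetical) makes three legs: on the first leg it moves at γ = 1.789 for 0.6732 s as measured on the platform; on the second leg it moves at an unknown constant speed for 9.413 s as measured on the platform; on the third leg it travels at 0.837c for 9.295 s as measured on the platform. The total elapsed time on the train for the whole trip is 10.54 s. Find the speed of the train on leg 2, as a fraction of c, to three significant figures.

β = 0.842

Leg 1: γ = 1.789; τ_1 = 0.6732/1.789 = 0.3763 s.
Leg 2: speed unknown; τ_2 = 9.413/γ_2.
Leg 3: γ = 1/√(1 − 0.837²) = 1/√0.2994 = 1.827; τ_3 = 9.295/1.827 = 5.086 s.
Total proper time: 0.3763 + τ_2 + 5.086 = 10.54, so τ_2 = 10.54 − 5.463 = 5.077 s.
γ_2 = 9.413/5.077 = 1.854; β = √(1 − 1/γ²) = √0.7090.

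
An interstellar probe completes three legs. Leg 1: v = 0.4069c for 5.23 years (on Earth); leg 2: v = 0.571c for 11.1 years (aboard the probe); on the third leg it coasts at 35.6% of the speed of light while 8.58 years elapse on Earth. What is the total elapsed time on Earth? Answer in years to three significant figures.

Leg 1: 5.23 years is already measured on Earth.
Leg 2: γ = 1/√(1 − 0.571²) = 1/√0.6740 = 1.218; Δt_2 = 1.218 × 11.1 = 13.52 years.
Leg 3: 8.58 years is already measured on Earth.
Total: 5.230 + 13.52 + 8.580 years.

Δt = 27.3 years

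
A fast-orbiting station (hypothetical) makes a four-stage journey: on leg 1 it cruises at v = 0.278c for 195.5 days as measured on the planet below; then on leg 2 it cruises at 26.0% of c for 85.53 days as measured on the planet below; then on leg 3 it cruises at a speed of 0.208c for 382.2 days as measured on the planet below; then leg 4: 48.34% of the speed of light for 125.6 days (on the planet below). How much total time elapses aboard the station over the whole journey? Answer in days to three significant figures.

Leg 1: γ = 1/√(1 − 0.278²) = 1/√0.9227 = 1.041; τ_1 = 195.5/1.041 = 187.8 days.
Leg 2: β = 0.260; γ = 1/√(1 − 0.260²) = 1/√0.9324 = 1.036; τ_2 = 85.53/1.036 = 82.59 days.
Leg 3: γ = 1/√(1 − 0.208²) = 1/√0.9567 = 1.022; τ_3 = 382.2/1.022 = 373.8 days.
Leg 4: β = 0.4834; γ = 1/√(1 − 0.4834²) = 1/√0.7663 = 1.142; τ_4 = 125.6/1.142 = 110.0 days.
Total: 187.8 + 82.59 + 373.8 + 110.0 days.

τ = 754 days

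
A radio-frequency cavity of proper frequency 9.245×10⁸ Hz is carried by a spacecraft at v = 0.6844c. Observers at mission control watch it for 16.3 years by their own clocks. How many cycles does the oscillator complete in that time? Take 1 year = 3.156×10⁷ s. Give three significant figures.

N = 3.47×10¹⁷

γ = 1/√(1 − 0.6844²) = 1/√0.5316 = 1.372
During 16.3 years of lab time, the oscillator's proper time advances by τ = Δt/γ = 16.3/1.372 = 11.88 years = 3.751×10⁸ s.
N = f × τ = 9.245×10⁸ × 3.751×10⁸ = 3.468×10¹⁷.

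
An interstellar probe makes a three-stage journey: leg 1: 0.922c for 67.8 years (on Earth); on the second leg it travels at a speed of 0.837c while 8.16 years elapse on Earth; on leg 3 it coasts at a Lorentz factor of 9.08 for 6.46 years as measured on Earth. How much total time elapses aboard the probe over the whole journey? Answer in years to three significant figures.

Leg 1: γ = 1/√(1 − 0.922²) = 1/√0.1499 = 2.583; τ_1 = 67.8/2.583 = 26.25 years.
Leg 2: γ = 1/√(1 − 0.837²) = 1/√0.2994 = 1.827; τ_2 = 8.16/1.827 = 4.465 years.
Leg 3: γ = 9.08; τ_3 = 6.46/9.080 = 0.7115 years.
Total: 26.25 + 4.465 + 0.7115 years.

τ = 31.4 years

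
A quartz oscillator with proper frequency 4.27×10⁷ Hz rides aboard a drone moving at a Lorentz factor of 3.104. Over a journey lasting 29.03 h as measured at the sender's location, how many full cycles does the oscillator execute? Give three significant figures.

γ = 3.104
The oscillator's own cycle count is N = f × τ where τ is the proper time aboard the drone. τ = Δt/γ = 29.03/3.104 = 9.352 h = 3.367×10⁴ s.
N = 4.27×10⁷ × 3.367×10⁴ = 1.438×10¹².

N = 1.44×10¹²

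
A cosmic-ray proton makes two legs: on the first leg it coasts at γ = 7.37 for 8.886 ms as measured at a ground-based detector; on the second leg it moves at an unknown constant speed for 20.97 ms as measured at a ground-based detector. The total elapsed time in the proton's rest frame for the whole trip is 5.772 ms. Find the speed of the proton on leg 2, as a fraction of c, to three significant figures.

Leg 1: γ = 7.37; τ_1 = 8.886/7.370 = 1.206 ms.
Leg 2: speed unknown; τ_2 = 20.97/γ_2.
Total proper time: 1.206 + τ_2 = 5.772, so τ_2 = 5.772 − 1.206 = 4.566 ms.
γ_2 = 20.97/4.566 = 4.592; β = √(1 − 1/γ²) = √0.9526.

β = 0.976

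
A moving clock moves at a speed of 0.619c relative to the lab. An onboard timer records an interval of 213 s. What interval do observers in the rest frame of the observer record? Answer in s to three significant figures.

Δt = 271 s

γ = 1/√(1 − 0.619²) = 1/√0.6168 = 1.273
The interval measured on the moving clock is the proper time (both events occur at the same place in that frame); the lab-frame interval is Δt = γτ = 1.273 × 213 s.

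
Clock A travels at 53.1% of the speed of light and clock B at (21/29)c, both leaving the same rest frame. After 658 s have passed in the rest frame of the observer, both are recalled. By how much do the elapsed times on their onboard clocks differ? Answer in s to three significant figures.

A: β = 0.531; γ = 1/√(1 − 0.531²) = 1/√0.7180 = 1.180; τ_A = 658/1.180 = 557.6 s.
B: γ = 1/√(1 − (21/29)²) = 29/20 = 1.450; τ_B = 658/1.450 = 453.8 s.

|τ_A − τ_B| = 104 s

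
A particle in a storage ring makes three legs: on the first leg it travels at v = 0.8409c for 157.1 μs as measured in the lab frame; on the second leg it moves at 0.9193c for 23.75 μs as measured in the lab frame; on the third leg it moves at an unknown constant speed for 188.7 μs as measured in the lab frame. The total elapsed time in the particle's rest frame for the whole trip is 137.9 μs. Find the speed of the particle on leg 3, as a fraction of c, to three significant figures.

β = 0.973

Leg 1: γ = 1/√(1 − 0.8409²) = 1/√0.2929 = 1.848; τ_1 = 157.1/1.848 = 85.02 μs.
Leg 2: γ = 1/√(1 − 0.9193²) = 1/√0.1549 = 2.541; τ_2 = 23.75/2.541 = 9.347 μs.
Leg 3: speed unknown; τ_3 = 188.7/γ_3.
Total proper time: 85.02 + 9.347 + τ_3 = 137.9, so τ_3 = 137.9 − 94.37 = 43.53 μs.
γ_3 = 188.7/43.53 = 4.335; β = √(1 − 1/γ²) = √0.9468.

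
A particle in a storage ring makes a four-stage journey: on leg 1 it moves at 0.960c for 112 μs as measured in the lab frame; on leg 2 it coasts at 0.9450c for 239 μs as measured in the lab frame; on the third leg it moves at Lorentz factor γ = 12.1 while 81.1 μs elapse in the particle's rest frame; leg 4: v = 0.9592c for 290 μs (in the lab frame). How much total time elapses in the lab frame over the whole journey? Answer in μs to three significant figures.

Leg 1: 112 μs is already measured in the lab frame.
Leg 2: 239 μs is already measured in the lab frame.
Leg 3: γ = 12.1; Δt_3 = 12.10 × 81.1 = 981.3 μs.
Leg 4: 290 μs is already measured in the lab frame.
Total: 112.0 + 239.0 + 981.3 + 290.0 μs.

Δt = 1620 μs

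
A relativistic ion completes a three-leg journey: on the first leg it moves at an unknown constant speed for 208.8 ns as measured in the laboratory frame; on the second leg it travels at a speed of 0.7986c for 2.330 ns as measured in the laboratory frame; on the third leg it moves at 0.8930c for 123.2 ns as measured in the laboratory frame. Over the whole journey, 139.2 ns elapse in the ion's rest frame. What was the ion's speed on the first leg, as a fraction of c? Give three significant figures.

β = 0.919

Leg 1: speed unknown; τ_1 = 208.8/γ_1.
Leg 2: γ = 1/√(1 − 0.7986²) = 1/√0.3622 = 1.662; τ_2 = 2.330/1.662 = 1.402 ns.
Leg 3: γ = 1/√(1 − 0.8930²) = 1/√0.2026 = 2.222; τ_3 = 123.2/2.222 = 55.45 ns.
Total proper time: τ_1 + 1.402 + 55.45 = 139.2, so τ_1 = 139.2 − 56.85 = 82.35 ns.
γ_1 = 208.8/82.35 = 2.535; β = √(1 − 1/γ²) = √0.8444.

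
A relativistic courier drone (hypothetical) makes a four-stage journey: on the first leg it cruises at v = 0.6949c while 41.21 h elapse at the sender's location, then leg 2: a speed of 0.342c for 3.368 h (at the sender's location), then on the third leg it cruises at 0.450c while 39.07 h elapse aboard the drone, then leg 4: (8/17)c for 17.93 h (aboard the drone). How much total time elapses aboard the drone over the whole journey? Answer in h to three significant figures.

τ = 89.8 h

Leg 1: γ = 1/√(1 − 0.6949²) = 1/√0.5171 = 1.391; τ_1 = 41.21/1.391 = 29.63 h.
Leg 2: γ = 1/√(1 − 0.342²) = 1/√0.8830 = 1.064; τ_2 = 3.368/1.064 = 3.165 h.
Leg 3: 39.07 h is already measured aboard the drone.
Leg 4: 17.93 h is already measured aboard the drone.
Total: 29.63 + 3.165 + 39.07 + 17.93 h.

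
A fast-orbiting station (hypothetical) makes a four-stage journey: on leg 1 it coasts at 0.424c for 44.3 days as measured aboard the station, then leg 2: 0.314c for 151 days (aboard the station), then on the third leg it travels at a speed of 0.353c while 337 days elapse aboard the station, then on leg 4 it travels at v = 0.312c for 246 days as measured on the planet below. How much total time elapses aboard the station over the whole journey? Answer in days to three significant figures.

Leg 1: 44.3 days is already measured aboard the station.
Leg 2: 151 days is already measured aboard the station.
Leg 3: 337 days is already measured aboard the station.
Leg 4: γ = 1/√(1 − 0.312²) = 1/√0.9027 = 1.053; τ_4 = 246/1.053 = 233.7 days.
Total: 44.30 + 151.0 + 337.0 + 233.7 days.

τ = 766 days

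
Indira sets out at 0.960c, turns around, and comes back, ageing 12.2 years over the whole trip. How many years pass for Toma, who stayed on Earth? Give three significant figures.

γ = 1/√(1 − 0.960²) = 25/7 ≈ 3.571
Earth-frame duration is the dilated interval: Δt = γτ = 3.571 × 12.2 years.

Δt = 43.6 years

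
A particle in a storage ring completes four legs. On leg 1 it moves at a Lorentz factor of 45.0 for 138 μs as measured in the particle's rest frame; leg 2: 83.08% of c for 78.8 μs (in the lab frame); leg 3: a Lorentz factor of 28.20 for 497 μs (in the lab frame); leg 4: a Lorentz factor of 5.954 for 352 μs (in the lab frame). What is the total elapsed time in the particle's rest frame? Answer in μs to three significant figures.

Leg 1: 138 μs is already measured in the particle's rest frame.
Leg 2: β = 0.8308; γ = 1/√(1 − 0.8308²) = 1/√0.3098 = 1.797; τ_2 = 78.8/1.797 = 43.86 μs.
Leg 3: γ = 28.20; τ_3 = 497/28.20 = 17.62 μs.
Leg 4: γ = 5.954; τ_4 = 352/5.954 = 59.12 μs.
Total: 138.0 + 43.86 + 17.62 + 59.12 μs.

τ = 259 μs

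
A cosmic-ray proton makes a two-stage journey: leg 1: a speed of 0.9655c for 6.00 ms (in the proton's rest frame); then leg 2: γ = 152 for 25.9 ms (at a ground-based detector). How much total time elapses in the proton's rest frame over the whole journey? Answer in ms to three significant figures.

τ = 6.17 ms

Leg 1: 6.00 ms is already measured in the proton's rest frame.
Leg 2: γ = 152; τ_2 = 25.9/152.0 = 0.1704 ms.
Total: 6.000 + 0.1704 ms.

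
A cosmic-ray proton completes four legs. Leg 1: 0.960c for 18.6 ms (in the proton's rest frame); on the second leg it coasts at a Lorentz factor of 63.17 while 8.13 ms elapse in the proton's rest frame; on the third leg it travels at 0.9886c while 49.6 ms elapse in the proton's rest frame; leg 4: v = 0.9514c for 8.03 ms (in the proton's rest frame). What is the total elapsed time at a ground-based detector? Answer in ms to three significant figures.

Δt = 935 ms

Leg 1: γ = 1/√(1 − 0.960²) = 25/7 ≈ 3.571; Δt_1 = 3.571 × 18.6 = 66.43 ms.
Leg 2: γ = 63.17; Δt_2 = 63.17 × 8.13 = 513.6 ms.
Leg 3: γ = 1/√(1 − 0.9886²) = 1/√0.02267 = 6.642; Δt_3 = 6.642 × 49.6 = 329.4 ms.
Leg 4: γ = 1/√(1 − 0.9514²) = 1/√0.09484 = 3.247; Δt_4 = 3.247 × 8.03 = 26.07 ms.
Total: 66.43 + 513.6 + 329.4 + 26.07 ms.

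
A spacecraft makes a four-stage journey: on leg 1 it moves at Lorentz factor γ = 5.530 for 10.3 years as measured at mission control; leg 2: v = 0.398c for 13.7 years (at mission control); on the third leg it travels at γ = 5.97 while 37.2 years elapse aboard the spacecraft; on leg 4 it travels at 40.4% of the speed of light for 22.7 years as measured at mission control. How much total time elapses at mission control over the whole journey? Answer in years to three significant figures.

Leg 1: 10.3 years is already measured at mission control.
Leg 2: 13.7 years is already measured at mission control.
Leg 3: γ = 5.97; Δt_3 = 5.970 × 37.2 = 222.1 years.
Leg 4: 22.7 years is already measured at mission control.
Total: 10.30 + 13.70 + 222.1 + 22.70 years.

Δt = 269 years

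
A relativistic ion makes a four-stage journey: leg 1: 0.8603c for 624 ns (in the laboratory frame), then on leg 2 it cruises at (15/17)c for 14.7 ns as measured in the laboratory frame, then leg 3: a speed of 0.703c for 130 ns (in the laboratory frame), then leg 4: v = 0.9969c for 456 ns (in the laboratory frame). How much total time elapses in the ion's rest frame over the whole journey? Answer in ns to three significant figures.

Leg 1: γ = 1/√(1 − 0.8603²) = 1/√0.2599 = 1.962; τ_1 = 624/1.962 = 318.1 ns.
Leg 2: γ = 1/√(1 − (15/17)²) = 17/8 = 2.125; τ_2 = 14.7/2.125 = 6.918 ns.
Leg 3: γ = 1/√(1 − 0.703²) = 1/√0.5058 = 1.406; τ_3 = 130/1.406 = 92.45 ns.
Leg 4: γ = 1/√(1 − 0.9969²) = 1/√0.006190 = 12.71; τ_4 = 456/12.71 = 35.88 ns.
Total: 318.1 + 6.918 + 92.45 + 35.88 ns.

τ = 453 ns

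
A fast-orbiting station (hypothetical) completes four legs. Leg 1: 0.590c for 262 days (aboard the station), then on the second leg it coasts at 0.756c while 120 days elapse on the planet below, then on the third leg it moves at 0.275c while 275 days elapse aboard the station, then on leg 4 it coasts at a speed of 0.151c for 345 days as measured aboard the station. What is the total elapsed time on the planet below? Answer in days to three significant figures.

Leg 1: γ = 1/√(1 − 0.590²) = 1/√0.6519 = 1.239; Δt_1 = 1.239 × 262 = 324.5 days.
Leg 2: 120 days is already measured on the planet below.
Leg 3: γ = 1/√(1 − 0.275²) = 1/√0.9244 = 1.040; Δt_3 = 1.040 × 275 = 286.0 days.
Leg 4: γ = 1/√(1 − 0.151²) = 1/√0.9772 = 1.012; Δt_4 = 1.012 × 345 = 349.0 days.
Total: 324.5 + 120.0 + 286.0 + 349.0 days.

Δt = 1080 days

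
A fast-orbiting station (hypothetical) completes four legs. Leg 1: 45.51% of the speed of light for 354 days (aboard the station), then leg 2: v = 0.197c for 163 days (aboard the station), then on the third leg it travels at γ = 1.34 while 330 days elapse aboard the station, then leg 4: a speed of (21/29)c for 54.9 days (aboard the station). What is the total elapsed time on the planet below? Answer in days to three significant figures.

Leg 1: β = 0.4551; γ = 1/√(1 − 0.4551²) = 1/√0.7929 = 1.123; Δt_1 = 1.123 × 354 = 397.6 days.
Leg 2: γ = 1/√(1 − 0.197²) = 1/√0.9612 = 1.020; Δt_2 = 1.020 × 163 = 166.3 days.
Leg 3: γ = 1.34; Δt_3 = 1.340 × 330 = 442.2 days.
Leg 4: γ = 1/√(1 − (21/29)²) = 29/20 = 1.450; Δt_4 = 1.450 × 54.9 = 79.61 days.
Total: 397.6 + 166.3 + 442.2 + 79.61 days.

Δt = 1090 days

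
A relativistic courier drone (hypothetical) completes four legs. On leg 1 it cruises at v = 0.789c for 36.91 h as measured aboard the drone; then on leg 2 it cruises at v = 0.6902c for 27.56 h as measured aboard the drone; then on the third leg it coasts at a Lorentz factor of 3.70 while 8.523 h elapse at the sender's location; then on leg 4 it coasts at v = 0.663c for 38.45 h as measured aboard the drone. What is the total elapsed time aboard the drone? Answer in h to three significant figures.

τ = 105 h

Leg 1: 36.91 h is already measured aboard the drone.
Leg 2: 27.56 h is already measured aboard the drone.
Leg 3: γ = 3.70; τ_3 = 8.523/3.700 = 2.304 h.
Leg 4: 38.45 h is already measured aboard the drone.
Total: 36.91 + 27.56 + 2.304 + 38.45 h.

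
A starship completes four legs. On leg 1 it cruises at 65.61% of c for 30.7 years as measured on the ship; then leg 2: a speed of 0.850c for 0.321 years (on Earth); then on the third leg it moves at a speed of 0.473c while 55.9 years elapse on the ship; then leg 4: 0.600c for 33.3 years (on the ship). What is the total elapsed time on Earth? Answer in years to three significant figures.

Leg 1: β = 0.6561; γ = 1/√(1 − 0.6561²) = 1/√0.5695 = 1.325; Δt_1 = 1.325 × 30.7 = 40.68 years.
Leg 2: 0.321 years is already measured on Earth.
Leg 3: γ = 1/√(1 − 0.473²) = 1/√0.7763 = 1.135; Δt_3 = 1.135 × 55.9 = 63.45 years.
Leg 4: γ = 1/√(1 − 0.600²) = 5/4 = 1.250; Δt_4 = 1.250 × 33.3 = 41.62 years.
Total: 40.68 + 0.3210 + 63.45 + 41.62 years.

Δt = 146 years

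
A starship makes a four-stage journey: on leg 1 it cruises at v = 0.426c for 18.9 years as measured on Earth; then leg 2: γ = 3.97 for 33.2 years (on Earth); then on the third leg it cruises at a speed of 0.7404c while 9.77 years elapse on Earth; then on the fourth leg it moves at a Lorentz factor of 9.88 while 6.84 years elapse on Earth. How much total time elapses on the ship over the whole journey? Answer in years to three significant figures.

τ = 32.7 years

Leg 1: γ = 1/√(1 − 0.426²) = 1/√0.8185 = 1.105; τ_1 = 18.9/1.105 = 17.10 years.
Leg 2: γ = 3.97; τ_2 = 33.2/3.970 = 8.363 years.
Leg 3: γ = 1/√(1 − 0.7404²) = 1/√0.4518 = 1.488; τ_3 = 9.77/1.488 = 6.567 years.
Leg 4: γ = 9.88; τ_4 = 6.84/9.880 = 0.6923 years.
Total: 17.10 + 8.363 + 6.567 + 0.6923 years.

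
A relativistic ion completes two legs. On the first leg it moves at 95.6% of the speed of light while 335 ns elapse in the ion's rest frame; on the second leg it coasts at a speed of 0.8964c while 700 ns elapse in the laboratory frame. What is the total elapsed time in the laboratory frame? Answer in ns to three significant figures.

Leg 1: β = 0.956; γ = 1/√(1 − 0.956²) = 1/√0.08606 = 3.409; Δt_1 = 3.409 × 335 = 1142 ns.
Leg 2: 700 ns is already measured in the laboratory frame.
Total: 1142 + 700.0 ns.

Δt = 1840 ns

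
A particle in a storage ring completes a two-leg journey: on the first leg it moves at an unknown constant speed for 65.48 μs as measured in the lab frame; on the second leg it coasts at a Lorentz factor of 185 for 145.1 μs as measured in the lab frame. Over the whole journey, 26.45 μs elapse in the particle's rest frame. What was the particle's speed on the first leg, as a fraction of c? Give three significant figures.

β = 0.920

Leg 1: speed unknown; τ_1 = 65.48/γ_1.
Leg 2: γ = 185; τ_2 = 145.1/185.0 = 0.7843 μs.
Total proper time: τ_1 + 0.7843 = 26.45, so τ_1 = 26.45 − 0.7843 = 25.67 μs.
γ_1 = 65.48/25.67 = 2.551; β = √(1 − 1/γ²) = √0.8464.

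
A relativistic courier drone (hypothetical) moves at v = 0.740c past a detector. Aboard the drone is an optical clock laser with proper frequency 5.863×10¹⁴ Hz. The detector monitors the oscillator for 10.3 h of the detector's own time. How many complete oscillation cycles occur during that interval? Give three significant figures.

N = 1.46×10¹⁹

γ = 1/√(1 − 0.740²) = 1/√0.4524 = 1.487
During 10.3 h of lab time, the oscillator's proper time advances by τ = Δt/γ = 10.3/1.487 = 6.928 h = 2.494×10⁴ s.
N = f × τ = 5.863×10¹⁴ × 2.494×10⁴ = 1.462×10¹⁹.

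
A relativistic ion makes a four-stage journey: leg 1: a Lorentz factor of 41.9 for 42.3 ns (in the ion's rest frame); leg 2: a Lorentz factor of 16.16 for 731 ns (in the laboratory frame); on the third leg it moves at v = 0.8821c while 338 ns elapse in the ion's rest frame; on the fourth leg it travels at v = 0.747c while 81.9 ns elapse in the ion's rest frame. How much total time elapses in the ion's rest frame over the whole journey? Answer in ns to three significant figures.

Leg 1: 42.3 ns is already measured in the ion's rest frame.
Leg 2: γ = 16.16; τ_2 = 731/16.16 = 45.24 ns.
Leg 3: 338 ns is already measured in the ion's rest frame.
Leg 4: 81.9 ns is already measured in the ion's rest frame.
Total: 42.30 + 45.24 + 338.0 + 81.90 ns.

τ = 507 ns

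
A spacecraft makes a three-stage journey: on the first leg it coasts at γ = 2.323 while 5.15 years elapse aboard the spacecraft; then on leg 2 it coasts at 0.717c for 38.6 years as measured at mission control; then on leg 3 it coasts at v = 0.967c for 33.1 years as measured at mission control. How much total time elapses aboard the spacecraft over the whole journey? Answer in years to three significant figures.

Leg 1: 5.15 years is already measured aboard the spacecraft.
Leg 2: γ = 1/√(1 − 0.717²) = 1/√0.4859 = 1.435; τ_2 = 38.6/1.435 = 26.91 years.
Leg 3: γ = 1/√(1 − 0.967²) = 1/√0.06491 = 3.925; τ_3 = 33.1/3.925 = 8.433 years.
Total: 5.150 + 26.91 + 8.433 years.

τ = 40.5 years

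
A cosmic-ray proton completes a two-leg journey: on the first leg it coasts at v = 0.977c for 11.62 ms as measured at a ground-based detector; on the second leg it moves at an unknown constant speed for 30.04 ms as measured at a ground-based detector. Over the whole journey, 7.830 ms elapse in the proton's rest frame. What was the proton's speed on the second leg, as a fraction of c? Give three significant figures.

β = 0.984

Leg 1: γ = 1/√(1 − 0.977²) = 1/√0.04547 = 4.690; τ_1 = 11.62/4.690 = 2.478 ms.
Leg 2: speed unknown; τ_2 = 30.04/γ_2.
Total proper time: 2.478 + τ_2 = 7.830, so τ_2 = 7.830 − 2.478 = 5.352 ms.
γ_2 = 30.04/5.352 = 5.613; β = √(1 − 1/γ²) = √0.9683.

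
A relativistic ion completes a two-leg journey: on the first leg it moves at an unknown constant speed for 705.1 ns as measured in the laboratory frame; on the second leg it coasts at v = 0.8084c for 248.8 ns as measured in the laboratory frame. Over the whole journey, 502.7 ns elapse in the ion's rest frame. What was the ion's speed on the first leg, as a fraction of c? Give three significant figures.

Leg 1: speed unknown; τ_1 = 705.1/γ_1.
Leg 2: γ = 1/√(1 − 0.8084²) = 1/√0.3465 = 1.699; τ_2 = 248.8/1.699 = 146.5 ns.
Total proper time: τ_1 + 146.5 = 502.7, so τ_1 = 502.7 − 146.5 = 356.2 ns.
γ_1 = 705.1/356.2 = 1.979; β = √(1 − 1/γ²) = √0.7447.

β = 0.863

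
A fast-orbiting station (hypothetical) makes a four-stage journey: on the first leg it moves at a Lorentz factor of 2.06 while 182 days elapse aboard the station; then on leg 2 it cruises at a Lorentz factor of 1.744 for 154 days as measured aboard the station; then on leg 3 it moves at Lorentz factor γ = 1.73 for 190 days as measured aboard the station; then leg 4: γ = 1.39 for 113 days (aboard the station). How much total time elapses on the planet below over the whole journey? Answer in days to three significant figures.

Δt = 1130 days

Leg 1: γ = 2.06; Δt_1 = 2.060 × 182 = 374.9 days.
Leg 2: γ = 1.744; Δt_2 = 1.744 × 154 = 268.6 days.
Leg 3: γ = 1.73; Δt_3 = 1.730 × 190 = 328.7 days.
Leg 4: γ = 1.39; Δt_4 = 1.390 × 113 = 157.1 days.
Total: 374.9 + 268.6 + 328.7 + 157.1 days.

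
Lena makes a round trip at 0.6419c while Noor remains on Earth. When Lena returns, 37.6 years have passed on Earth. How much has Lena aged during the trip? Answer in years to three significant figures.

γ = 1/√(1 − 0.6419²) = 1/√0.5880 = 1.304
Lena's clock measures proper time along the trip: τ = Δt/γ = 37.6/1.304 years.

τ = 28.8 years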